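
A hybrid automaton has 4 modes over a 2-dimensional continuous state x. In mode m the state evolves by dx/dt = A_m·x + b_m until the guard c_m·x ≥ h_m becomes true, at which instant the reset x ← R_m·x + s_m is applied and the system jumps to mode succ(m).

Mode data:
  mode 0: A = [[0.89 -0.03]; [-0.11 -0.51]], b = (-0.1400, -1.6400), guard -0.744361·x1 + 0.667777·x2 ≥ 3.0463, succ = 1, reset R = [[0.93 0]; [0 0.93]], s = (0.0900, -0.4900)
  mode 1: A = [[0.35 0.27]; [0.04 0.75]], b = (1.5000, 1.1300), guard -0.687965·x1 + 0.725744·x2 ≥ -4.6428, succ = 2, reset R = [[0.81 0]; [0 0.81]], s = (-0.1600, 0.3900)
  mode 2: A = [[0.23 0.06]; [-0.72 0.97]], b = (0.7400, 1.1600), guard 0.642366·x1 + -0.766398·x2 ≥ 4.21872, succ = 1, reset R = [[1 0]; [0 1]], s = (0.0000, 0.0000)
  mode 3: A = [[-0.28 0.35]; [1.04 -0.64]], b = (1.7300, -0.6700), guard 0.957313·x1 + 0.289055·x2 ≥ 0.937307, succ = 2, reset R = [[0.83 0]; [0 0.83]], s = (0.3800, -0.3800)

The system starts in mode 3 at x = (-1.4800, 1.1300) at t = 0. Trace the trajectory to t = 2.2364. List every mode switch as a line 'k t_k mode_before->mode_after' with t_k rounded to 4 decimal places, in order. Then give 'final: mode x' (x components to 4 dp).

1 1.3685 3->2
final: 2 2.1555 -1.0392

Mode 3: guard c·x = 0.9373 hit at Δt = 1.3685 (t = 1.3685), x⁻ = (1.0045, -0.0841) → reset → x⁺ = (1.2137, -0.4498), jump to mode 2
Mode 2: flow for 0.8679 to horizon, guard not reached → x = (2.1555, -1.0392)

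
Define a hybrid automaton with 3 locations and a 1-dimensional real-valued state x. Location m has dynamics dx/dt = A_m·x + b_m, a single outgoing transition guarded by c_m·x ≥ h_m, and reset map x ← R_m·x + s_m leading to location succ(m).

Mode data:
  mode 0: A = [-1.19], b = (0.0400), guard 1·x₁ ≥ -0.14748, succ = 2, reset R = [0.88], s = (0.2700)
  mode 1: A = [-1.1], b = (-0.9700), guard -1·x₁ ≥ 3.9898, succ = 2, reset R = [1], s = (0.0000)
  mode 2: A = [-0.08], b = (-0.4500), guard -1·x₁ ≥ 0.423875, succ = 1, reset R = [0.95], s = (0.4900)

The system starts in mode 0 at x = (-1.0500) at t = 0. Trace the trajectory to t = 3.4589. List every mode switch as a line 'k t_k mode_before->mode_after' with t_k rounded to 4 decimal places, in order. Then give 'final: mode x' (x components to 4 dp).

1 1.5034 0->2
2 2.7905 2->1
final: 1 -0.4172

Mode 0: guard c·x = -0.1475 hit at Δt = 1.5034 (t = 1.5034), x⁻ = (-0.1475) → reset → x⁺ = (0.1402), jump to mode 2
Mode 2: guard c·x = 0.4239 hit at Δt = 1.2871 (t = 2.7905), x⁻ = (-0.4239) → reset → x⁺ = (0.0873), jump to mode 1
Mode 1: flow for 0.6684 to horizon, guard not reached → x = (-0.4172)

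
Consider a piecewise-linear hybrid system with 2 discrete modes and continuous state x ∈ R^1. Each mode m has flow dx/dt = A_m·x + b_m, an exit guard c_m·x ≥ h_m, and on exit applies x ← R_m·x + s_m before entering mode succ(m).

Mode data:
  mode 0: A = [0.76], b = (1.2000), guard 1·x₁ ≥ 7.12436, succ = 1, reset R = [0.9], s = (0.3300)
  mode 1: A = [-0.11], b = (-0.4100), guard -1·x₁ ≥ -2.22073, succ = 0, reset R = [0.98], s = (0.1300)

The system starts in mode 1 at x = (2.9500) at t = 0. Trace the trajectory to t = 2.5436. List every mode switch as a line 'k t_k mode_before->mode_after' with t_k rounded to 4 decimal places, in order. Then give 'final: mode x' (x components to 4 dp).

1 1.0514 1->0
2 2.1126 0->1
final: 1 6.2572

Mode 1: guard c·x = -2.2207 hit at Δt = 1.0514 (t = 1.0514), x⁻ = (2.2207) → reset → x⁺ = (2.3063), jump to mode 0
Mode 0: guard c·x = 7.1244 hit at Δt = 1.0612 (t = 2.1126), x⁻ = (7.1244) → reset → x⁺ = (6.7419), jump to mode 1
Mode 1: flow for 0.4310 to horizon, guard not reached → x = (6.2572)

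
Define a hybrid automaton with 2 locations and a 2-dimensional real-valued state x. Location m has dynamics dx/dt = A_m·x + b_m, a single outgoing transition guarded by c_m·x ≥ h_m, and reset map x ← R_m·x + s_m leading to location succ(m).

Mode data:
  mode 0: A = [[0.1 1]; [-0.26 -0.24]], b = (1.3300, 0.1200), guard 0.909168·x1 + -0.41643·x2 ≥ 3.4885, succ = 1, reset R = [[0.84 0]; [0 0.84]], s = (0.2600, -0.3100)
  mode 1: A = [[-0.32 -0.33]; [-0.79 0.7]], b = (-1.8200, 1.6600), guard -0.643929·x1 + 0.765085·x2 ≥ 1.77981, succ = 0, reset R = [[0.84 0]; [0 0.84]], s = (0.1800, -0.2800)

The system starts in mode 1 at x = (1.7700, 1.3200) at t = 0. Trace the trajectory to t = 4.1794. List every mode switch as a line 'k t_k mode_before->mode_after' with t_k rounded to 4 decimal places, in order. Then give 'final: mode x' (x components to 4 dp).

Mode 1: guard c·x = 1.7798 hit at Δt = 0.5599 (t = 0.5599), x⁻ = (0.2347, 2.5238) → reset → x⁺ = (0.3772, 1.8400), jump to mode 0
Mode 0: guard c·x = 3.4885 hit at Δt = 1.2920 (t = 1.8519), x⁻ = (4.1911, 0.7729) → reset → x⁺ = (3.7805, 0.3393), jump to mode 1
Mode 1: guard c·x = 1.7798 hit at Δt = 1.8133 (t = 3.6652), x⁻ = (-0.6097, 1.8131) → reset → x⁺ = (-0.3322, 1.2430), jump to mode 0
Mode 0: flow for 0.5142 to horizon, guard not reached → x = (0.9813, 1.1142)

1 0.5599 1->0
2 1.8519 0->1
3 3.6652 1->0
final: 0 0.9813 1.1142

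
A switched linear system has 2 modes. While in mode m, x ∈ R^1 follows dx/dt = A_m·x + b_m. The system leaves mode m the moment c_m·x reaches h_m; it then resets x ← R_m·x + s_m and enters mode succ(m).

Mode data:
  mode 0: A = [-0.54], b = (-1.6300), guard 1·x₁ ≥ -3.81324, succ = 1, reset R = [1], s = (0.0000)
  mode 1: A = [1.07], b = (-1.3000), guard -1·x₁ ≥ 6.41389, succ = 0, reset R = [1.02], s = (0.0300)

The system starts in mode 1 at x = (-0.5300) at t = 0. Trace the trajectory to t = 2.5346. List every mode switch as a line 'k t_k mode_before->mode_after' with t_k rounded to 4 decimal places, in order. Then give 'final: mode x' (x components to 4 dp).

Mode 1: guard c·x = 6.4139 hit at Δt = 1.3787 (t = 1.3787), x⁻ = (-6.4139) → reset → x⁺ = (-6.5122), jump to mode 0
Mode 0: flow for 1.1559 to horizon, guard not reached → x = (-4.8901)

1 1.3787 1->0
final: 0 -4.8901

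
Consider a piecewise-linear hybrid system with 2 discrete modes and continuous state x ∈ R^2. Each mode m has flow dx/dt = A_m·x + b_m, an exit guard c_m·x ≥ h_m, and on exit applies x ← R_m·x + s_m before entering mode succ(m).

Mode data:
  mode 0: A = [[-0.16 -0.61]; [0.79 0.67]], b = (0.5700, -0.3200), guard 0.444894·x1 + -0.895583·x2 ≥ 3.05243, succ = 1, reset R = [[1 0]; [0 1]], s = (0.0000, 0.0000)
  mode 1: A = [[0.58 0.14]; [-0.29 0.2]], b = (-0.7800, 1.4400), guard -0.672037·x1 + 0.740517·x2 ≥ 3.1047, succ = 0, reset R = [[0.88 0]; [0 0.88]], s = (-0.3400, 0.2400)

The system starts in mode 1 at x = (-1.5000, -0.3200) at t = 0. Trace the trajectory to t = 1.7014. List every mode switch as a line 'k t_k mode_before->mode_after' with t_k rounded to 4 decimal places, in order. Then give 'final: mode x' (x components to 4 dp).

Mode 1: guard c·x = 3.1047 hit at Δt = 0.7845 (t = 0.7845), x⁻ = (-3.0805, 1.3970) → reset → x⁺ = (-3.0509, 1.4693), jump to mode 0
Mode 0: flow for 0.9169 to horizon, guard not reached → x = (-2.4113, -0.5392)

1 0.7845 1->0
final: 0 -2.4113 -0.5392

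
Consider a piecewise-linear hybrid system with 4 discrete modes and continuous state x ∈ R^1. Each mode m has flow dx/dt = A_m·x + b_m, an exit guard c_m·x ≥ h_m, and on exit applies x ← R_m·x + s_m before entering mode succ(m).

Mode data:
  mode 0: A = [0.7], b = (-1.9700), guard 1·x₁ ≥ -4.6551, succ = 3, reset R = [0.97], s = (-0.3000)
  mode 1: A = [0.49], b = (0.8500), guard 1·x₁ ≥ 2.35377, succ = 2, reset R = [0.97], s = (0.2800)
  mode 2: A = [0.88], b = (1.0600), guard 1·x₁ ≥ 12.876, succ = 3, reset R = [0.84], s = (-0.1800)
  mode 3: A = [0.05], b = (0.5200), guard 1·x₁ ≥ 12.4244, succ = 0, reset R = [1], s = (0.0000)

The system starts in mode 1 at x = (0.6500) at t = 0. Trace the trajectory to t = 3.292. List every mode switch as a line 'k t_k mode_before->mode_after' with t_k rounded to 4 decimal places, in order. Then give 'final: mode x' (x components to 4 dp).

Mode 1: guard c·x = 2.3538 hit at Δt = 1.1002 (t = 1.1002), x⁻ = (2.3538) → reset → x⁺ = (2.5632), jump to mode 2
Mode 2: guard c·x = 12.8760 hit at Δt = 1.4981 (t = 2.5983), x⁻ = (12.8760) → reset → x⁺ = (10.6358), jump to mode 3
Mode 3: flow for 0.6937 to horizon, guard not reached → x = (11.3783)

1 1.1002 1->2
2 2.5983 2->3
final: 3 11.3783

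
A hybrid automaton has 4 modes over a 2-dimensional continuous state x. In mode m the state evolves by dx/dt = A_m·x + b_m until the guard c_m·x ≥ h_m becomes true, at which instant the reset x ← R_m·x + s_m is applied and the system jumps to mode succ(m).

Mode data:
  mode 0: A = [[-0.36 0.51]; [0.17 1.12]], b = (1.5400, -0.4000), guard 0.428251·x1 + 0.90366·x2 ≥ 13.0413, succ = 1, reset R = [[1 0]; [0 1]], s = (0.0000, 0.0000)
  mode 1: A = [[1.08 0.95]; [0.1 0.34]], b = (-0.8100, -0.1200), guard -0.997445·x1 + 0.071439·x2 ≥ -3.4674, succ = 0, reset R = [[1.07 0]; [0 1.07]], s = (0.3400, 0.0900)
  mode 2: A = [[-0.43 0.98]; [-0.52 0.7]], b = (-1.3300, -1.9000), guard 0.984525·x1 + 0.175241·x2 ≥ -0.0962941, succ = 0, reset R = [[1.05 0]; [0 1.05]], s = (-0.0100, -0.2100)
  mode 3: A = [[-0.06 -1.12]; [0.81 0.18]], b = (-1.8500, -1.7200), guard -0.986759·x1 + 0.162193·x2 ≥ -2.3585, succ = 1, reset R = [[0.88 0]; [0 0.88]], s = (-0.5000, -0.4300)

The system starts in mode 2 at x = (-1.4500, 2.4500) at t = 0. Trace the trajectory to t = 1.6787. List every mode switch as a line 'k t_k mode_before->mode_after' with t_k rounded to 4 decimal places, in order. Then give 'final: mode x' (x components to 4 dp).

Mode 2: guard c·x = -0.0963 hit at Δt = 0.5373 (t = 0.5373), x⁻ = (-0.5748, 2.6797) → reset → x⁺ = (-0.6135, 2.6037), jump to mode 0
Mode 0: flow for 1.1414 to horizon, guard not reached → x = (3.5122, 8.7705)

1 0.5373 2->0
final: 0 3.5122 8.7705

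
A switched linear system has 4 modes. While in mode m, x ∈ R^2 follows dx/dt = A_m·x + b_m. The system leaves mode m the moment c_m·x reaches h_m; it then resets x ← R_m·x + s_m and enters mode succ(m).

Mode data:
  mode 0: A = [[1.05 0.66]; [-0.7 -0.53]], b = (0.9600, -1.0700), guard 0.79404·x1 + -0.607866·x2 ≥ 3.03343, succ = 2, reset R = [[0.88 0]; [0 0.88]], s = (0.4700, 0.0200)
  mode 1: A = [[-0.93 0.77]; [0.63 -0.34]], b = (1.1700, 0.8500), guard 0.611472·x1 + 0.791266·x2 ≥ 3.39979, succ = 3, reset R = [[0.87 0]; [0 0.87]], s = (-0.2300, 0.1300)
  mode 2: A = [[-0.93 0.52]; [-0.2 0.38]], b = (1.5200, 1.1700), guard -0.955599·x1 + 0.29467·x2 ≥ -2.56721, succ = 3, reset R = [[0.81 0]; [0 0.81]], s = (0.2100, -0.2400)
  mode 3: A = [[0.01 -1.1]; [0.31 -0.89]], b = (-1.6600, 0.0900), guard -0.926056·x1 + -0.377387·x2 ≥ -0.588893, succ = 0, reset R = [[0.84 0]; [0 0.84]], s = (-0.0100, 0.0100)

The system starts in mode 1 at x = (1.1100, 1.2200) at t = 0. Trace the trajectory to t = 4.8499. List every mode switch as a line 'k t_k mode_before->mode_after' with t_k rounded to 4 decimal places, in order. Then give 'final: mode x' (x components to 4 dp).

1 1.0650 1->3
2 1.5207 3->0
3 2.7364 0->2
4 3.1723 2->3
5 4.3617 3->0
final: 0 1.3385 -0.6961

Mode 1: guard c·x = 3.3998 hit at Δt = 1.0650 (t = 1.0650), x⁻ = (2.2350, 2.5695) → reset → x⁺ = (1.7145, 2.3654), jump to mode 3
Mode 3: guard c·x = -0.5889 hit at Δt = 0.4557 (t = 1.5207), x⁻ = (-0.0555, 1.6967) → reset → x⁺ = (-0.0567, 1.4353), jump to mode 0
Mode 0: guard c·x = 3.0334 hit at Δt = 1.2157 (t = 2.7364), x⁻ = (2.9599, -1.1238) → reset → x⁺ = (3.0747, -0.9690), jump to mode 2
Mode 2: guard c·x = -2.5672 hit at Δt = 0.4359 (t = 3.1723), x⁻ = (2.4250, -0.8482) → reset → x⁺ = (2.1742, -0.9270), jump to mode 3
Mode 3: guard c·x = -0.5889 hit at Δt = 1.1894 (t = 4.3617), x⁻ = (0.6140, 0.0538) → reset → x⁺ = (0.5057, 0.0552), jump to mode 0
Mode 0: flow for 0.4882 to horizon, guard not reached → x = (1.3385, -0.6961)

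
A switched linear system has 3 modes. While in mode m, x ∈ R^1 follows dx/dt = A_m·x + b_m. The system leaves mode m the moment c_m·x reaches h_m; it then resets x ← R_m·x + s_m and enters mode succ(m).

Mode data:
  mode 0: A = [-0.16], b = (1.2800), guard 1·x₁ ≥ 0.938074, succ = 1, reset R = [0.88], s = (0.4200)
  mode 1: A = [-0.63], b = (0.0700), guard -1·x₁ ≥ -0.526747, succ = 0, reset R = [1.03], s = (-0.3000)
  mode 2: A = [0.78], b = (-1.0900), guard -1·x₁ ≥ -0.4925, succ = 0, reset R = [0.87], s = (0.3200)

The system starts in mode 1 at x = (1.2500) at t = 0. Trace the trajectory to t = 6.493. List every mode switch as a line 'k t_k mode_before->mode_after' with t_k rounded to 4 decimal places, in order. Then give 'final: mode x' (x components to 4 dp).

Mode 1: guard c·x = -0.5267 hit at Δt = 1.6000 (t = 1.6000), x⁻ = (0.5267) → reset → x⁺ = (0.2425), jump to mode 0
Mode 0: guard c·x = 0.9381 hit at Δt = 0.5871 (t = 2.1871), x⁻ = (0.9381) → reset → x⁺ = (1.2455), jump to mode 1
Mode 1: guard c·x = -0.5267 hit at Δt = 1.5937 (t = 3.7808), x⁻ = (0.5267) → reset → x⁺ = (0.2425), jump to mode 0
Mode 0: guard c·x = 0.9381 hit at Δt = 0.5871 (t = 4.3679), x⁻ = (0.9381) → reset → x⁺ = (1.2455), jump to mode 1
Mode 1: guard c·x = -0.5267 hit at Δt = 1.5937 (t = 5.9616), x⁻ = (0.5267) → reset → x⁺ = (0.2425), jump to mode 0
Mode 0: flow for 0.5314 to horizon, guard not reached → x = (0.8748)

1 1.6000 1->0
2 2.1871 0->1
3 3.7808 1->0
4 4.3679 0->1
5 5.9616 1->0
final: 0 0.8748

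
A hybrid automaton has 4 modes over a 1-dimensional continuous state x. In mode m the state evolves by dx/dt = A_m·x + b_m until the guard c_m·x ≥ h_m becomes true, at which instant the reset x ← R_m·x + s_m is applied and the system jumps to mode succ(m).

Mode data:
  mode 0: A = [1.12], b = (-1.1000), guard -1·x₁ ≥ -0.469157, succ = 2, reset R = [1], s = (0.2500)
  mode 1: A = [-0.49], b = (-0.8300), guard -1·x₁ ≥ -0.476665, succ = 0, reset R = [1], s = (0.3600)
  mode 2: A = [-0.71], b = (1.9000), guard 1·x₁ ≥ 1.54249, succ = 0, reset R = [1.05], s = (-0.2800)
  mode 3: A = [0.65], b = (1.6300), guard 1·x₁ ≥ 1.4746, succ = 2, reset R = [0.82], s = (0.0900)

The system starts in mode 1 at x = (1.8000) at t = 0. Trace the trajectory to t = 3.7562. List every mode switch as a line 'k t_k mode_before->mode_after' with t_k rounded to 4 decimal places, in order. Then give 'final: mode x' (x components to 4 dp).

1 0.9715 1->0
2 2.0967 0->2
3 2.8657 2->0
final: 0 1.9513

Mode 1: guard c·x = -0.4767 hit at Δt = 0.9715 (t = 0.9715), x⁻ = (0.4767) → reset → x⁺ = (0.8367), jump to mode 0
Mode 0: guard c·x = -0.4692 hit at Δt = 1.1252 (t = 2.0967), x⁻ = (0.4692) → reset → x⁺ = (0.7192), jump to mode 2
Mode 2: guard c·x = 1.5425 hit at Δt = 0.7690 (t = 2.8657), x⁻ = (1.5425) → reset → x⁺ = (1.3396), jump to mode 0
Mode 0: flow for 0.8905 to horizon, guard not reached → x = (1.9513)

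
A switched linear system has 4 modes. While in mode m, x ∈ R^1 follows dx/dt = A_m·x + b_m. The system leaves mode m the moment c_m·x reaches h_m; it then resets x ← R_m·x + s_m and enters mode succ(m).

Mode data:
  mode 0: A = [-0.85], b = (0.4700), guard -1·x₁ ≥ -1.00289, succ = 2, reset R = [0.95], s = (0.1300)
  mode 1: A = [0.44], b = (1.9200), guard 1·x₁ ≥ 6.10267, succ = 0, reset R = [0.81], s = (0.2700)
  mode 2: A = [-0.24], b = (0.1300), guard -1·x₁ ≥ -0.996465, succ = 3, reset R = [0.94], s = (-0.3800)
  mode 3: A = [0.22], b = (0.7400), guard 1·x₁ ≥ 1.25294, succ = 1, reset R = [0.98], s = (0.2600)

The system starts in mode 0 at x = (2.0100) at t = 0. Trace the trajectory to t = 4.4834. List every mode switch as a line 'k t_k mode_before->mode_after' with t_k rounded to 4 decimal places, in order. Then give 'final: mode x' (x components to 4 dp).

1 1.3824 0->2
2 2.1062 2->3
3 2.8493 3->1
4 4.1708 1->0
final: 0 4.1257

Mode 0: guard c·x = -1.0029 hit at Δt = 1.3824 (t = 1.3824), x⁻ = (1.0029) → reset → x⁺ = (1.0827), jump to mode 2
Mode 2: guard c·x = -0.9965 hit at Δt = 0.7238 (t = 2.1062), x⁻ = (0.9965) → reset → x⁺ = (0.5567), jump to mode 3
Mode 3: guard c·x = 1.2529 hit at Δt = 0.7431 (t = 2.8493), x⁻ = (1.2529) → reset → x⁺ = (1.4879), jump to mode 1
Mode 1: guard c·x = 6.1027 hit at Δt = 1.3215 (t = 4.1708), x⁻ = (6.1027) → reset → x⁺ = (5.2132), jump to mode 0
Mode 0: flow for 0.3126 to horizon, guard not reached → x = (4.1257)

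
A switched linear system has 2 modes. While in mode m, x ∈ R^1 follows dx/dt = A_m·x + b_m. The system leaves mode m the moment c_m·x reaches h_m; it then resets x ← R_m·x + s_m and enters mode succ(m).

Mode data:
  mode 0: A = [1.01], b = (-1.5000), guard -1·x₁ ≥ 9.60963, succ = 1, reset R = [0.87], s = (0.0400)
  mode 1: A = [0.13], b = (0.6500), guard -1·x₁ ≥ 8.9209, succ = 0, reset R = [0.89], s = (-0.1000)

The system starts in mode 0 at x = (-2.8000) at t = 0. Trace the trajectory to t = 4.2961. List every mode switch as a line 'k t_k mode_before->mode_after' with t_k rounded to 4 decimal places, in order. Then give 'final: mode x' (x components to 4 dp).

1 0.9419 0->1
2 2.2207 1->0
3 2.3718 0->1
4 3.6505 1->0
5 3.8016 0->1
final: 1 -8.5408

Mode 0: guard c·x = 9.6096 hit at Δt = 0.9419 (t = 0.9419), x⁻ = (-9.6096) → reset → x⁺ = (-8.3204), jump to mode 1
Mode 1: guard c·x = 8.9209 hit at Δt = 1.2788 (t = 2.2207), x⁻ = (-8.9209) → reset → x⁺ = (-8.0396), jump to mode 0
Mode 0: guard c·x = 9.6096 hit at Δt = 0.1511 (t = 2.3718), x⁻ = (-9.6096) → reset → x⁺ = (-8.3204), jump to mode 1
Mode 1: guard c·x = 8.9209 hit at Δt = 1.2788 (t = 3.6505), x⁻ = (-8.9209) → reset → x⁺ = (-8.0396), jump to mode 0
Mode 0: guard c·x = 9.6096 hit at Δt = 0.1511 (t = 3.8016), x⁻ = (-9.6096) → reset → x⁺ = (-8.3204), jump to mode 1
Mode 1: flow for 0.4945 to horizon, guard not reached → x = (-8.5408)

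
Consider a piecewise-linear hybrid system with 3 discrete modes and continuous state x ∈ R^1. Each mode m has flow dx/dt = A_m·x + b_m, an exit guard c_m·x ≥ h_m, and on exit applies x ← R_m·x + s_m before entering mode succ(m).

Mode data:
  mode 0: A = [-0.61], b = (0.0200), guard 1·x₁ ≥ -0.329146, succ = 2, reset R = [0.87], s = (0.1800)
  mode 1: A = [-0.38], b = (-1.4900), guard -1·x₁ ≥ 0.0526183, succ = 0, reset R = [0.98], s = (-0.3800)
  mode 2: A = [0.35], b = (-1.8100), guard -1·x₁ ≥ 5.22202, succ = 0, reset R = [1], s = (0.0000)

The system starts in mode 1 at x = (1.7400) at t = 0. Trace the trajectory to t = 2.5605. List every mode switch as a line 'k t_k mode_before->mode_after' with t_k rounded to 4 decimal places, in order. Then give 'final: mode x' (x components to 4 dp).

Mode 1: guard c·x = 0.0526 hit at Δt = 1.0020 (t = 1.0020), x⁻ = (-0.0526) → reset → x⁺ = (-0.4316), jump to mode 0
Mode 0: guard c·x = -0.3291 hit at Δt = 0.4085 (t = 1.4105), x⁻ = (-0.3291) → reset → x⁺ = (-0.1064), jump to mode 2
Mode 2: flow for 1.1500 to horizon, guard not reached → x = (-2.7218)

1 1.0020 1->0
2 1.4105 0->2
final: 2 -2.7218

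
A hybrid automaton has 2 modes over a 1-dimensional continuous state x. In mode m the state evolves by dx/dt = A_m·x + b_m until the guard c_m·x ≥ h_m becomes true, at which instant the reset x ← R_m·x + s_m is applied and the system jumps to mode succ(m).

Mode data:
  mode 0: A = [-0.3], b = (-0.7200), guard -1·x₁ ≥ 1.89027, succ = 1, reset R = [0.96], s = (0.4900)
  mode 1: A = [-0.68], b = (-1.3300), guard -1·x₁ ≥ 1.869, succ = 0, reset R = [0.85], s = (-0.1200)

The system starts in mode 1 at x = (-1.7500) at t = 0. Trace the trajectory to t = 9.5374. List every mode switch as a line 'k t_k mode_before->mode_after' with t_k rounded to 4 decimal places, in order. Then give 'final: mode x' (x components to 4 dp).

1 1.2687 1->0
2 2.2846 0->1
3 5.2010 1->0
4 6.2168 0->1
5 9.1332 1->0
final: 0 -1.7876

Mode 1: guard c·x = 1.8690 hit at Δt = 1.2687 (t = 1.2687), x⁻ = (-1.8690) → reset → x⁺ = (-1.7087), jump to mode 0
Mode 0: guard c·x = 1.8903 hit at Δt = 1.0159 (t = 2.2846), x⁻ = (-1.8903) → reset → x⁺ = (-1.3247), jump to mode 1
Mode 1: guard c·x = 1.8690 hit at Δt = 2.9163 (t = 5.2010), x⁻ = (-1.8690) → reset → x⁺ = (-1.7087), jump to mode 0
Mode 0: guard c·x = 1.8903 hit at Δt = 1.0159 (t = 6.2168), x⁻ = (-1.8903) → reset → x⁺ = (-1.3247), jump to mode 1
Mode 1: guard c·x = 1.8690 hit at Δt = 2.9163 (t = 9.1332), x⁻ = (-1.8690) → reset → x⁺ = (-1.7086), jump to mode 0
Mode 0: flow for 0.4042 to horizon, guard not reached → x = (-1.7876)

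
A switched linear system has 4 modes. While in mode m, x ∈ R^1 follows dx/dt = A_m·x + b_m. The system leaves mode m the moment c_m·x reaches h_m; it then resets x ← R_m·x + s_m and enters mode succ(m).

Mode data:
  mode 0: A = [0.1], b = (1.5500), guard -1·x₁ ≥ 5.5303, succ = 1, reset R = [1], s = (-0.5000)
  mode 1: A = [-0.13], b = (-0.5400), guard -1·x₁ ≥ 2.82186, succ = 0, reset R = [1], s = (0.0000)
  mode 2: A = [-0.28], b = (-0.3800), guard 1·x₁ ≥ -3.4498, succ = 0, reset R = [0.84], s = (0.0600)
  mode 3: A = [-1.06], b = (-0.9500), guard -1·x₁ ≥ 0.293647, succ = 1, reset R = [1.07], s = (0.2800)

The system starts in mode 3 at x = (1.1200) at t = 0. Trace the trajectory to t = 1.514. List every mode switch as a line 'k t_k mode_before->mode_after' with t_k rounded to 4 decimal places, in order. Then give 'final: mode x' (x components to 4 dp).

Mode 3: guard c·x = 0.2936 hit at Δt = 1.1394 (t = 1.1394), x⁻ = (-0.2936) → reset → x⁺ = (-0.0342), jump to mode 1
Mode 1: flow for 0.3746 to horizon, guard not reached → x = (-0.2300)

1 1.1394 3->1
final: 1 -0.2300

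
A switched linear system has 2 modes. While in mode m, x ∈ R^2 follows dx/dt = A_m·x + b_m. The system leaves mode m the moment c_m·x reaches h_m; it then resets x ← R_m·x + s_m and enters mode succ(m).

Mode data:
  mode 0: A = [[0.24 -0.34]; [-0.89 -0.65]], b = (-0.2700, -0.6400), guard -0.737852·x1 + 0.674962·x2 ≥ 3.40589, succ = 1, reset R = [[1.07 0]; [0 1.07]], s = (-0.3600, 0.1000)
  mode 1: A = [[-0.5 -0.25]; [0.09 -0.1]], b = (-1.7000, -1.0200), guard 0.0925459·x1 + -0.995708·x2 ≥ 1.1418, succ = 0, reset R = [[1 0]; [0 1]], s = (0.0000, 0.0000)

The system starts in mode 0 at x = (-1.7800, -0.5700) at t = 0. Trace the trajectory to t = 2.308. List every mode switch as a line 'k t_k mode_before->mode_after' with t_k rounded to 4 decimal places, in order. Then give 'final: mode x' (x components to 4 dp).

Mode 0: guard c·x = 3.4059 hit at Δt = 1.5724 (t = 1.5724), x⁻ = (-3.3331, 1.4024) → reset → x⁺ = (-3.9264, 1.6005), jump to mode 1
Mode 1: flow for 0.7356 to horizon, guard not reached → x = (-3.9208, 0.5122)

1 1.5724 0->1
final: 1 -3.9208 0.5122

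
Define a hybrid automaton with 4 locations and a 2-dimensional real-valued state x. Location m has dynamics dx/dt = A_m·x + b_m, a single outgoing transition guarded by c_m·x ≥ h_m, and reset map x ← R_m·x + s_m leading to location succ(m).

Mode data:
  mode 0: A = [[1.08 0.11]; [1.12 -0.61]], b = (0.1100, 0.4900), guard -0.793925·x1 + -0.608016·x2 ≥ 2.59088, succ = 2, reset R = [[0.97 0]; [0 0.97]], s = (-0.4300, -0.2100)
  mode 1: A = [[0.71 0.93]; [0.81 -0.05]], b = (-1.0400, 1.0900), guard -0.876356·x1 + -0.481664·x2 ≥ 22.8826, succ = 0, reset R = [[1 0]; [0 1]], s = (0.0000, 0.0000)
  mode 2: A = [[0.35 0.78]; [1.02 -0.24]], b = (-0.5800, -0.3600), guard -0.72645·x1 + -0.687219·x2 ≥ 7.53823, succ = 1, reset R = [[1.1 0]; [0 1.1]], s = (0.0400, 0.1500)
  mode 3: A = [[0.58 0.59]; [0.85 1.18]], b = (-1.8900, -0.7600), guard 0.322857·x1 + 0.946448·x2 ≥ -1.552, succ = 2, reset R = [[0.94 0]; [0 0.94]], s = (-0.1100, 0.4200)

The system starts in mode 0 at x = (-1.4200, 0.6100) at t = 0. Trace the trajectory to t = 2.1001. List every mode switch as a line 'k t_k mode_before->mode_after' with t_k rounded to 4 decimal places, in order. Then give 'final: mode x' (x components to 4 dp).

Mode 0: guard c·x = 2.5909 hit at Δt = 0.6694 (t = 0.6694), x⁻ = (-2.8048, -0.5989) → reset → x⁺ = (-3.1506, -0.7909), jump to mode 2
Mode 2: guard c·x = 7.5382 hit at Δt = 0.7959 (t = 1.4653), x⁻ = (-6.3365, -4.2710) → reset → x⁺ = (-6.9301, -4.5481), jump to mode 1
Mode 1: flow for 0.6348 to horizon, guard not reached → x = (-16.4736, -9.3621)

1 0.6694 0->2
2 1.4653 2->1
final: 1 -16.4736 -9.3621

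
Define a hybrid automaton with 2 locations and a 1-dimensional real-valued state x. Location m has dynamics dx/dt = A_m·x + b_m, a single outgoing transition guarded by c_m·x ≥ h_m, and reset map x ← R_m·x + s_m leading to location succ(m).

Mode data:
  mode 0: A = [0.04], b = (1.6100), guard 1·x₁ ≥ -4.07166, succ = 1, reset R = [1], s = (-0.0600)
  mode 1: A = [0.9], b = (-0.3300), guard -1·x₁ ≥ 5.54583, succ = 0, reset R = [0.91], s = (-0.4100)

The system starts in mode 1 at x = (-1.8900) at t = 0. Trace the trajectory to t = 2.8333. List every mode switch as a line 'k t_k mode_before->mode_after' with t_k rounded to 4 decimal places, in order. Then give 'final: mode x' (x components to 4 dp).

Mode 1: guard c·x = 5.5458 hit at Δt = 1.0702 (t = 1.0702), x⁻ = (-5.5458) → reset → x⁺ = (-5.4567), jump to mode 0
Mode 0: guard c·x = -4.0717 hit at Δt = 0.9759 (t = 2.0461), x⁻ = (-4.0717) → reset → x⁺ = (-4.1317), jump to mode 1
Mode 1: guard c·x = 5.5458 hit at Δt = 0.3037 (t = 2.3498), x⁻ = (-5.5458) → reset → x⁺ = (-5.4567), jump to mode 0
Mode 0: flow for 0.4835 to horizon, guard not reached → x = (-4.7773)

1 1.0702 1->0
2 2.0461 0->1
3 2.3498 1->0
final: 0 -4.7773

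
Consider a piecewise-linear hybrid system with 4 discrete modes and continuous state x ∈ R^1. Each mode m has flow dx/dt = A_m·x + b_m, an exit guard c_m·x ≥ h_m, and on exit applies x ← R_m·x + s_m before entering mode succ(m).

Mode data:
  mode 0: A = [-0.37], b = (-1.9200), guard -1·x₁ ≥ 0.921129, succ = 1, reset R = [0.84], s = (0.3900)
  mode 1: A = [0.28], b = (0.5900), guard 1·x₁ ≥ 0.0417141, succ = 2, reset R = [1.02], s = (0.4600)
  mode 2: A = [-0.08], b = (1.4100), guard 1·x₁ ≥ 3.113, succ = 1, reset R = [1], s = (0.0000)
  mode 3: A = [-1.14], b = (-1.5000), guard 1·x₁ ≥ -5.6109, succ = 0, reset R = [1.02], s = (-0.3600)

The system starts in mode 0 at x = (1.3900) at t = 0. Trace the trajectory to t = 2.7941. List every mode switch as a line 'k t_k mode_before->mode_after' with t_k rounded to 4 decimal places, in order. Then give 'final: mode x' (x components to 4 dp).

1 1.1696 0->1
2 1.9576 1->2
final: 2 1.6109

Mode 0: guard c·x = 0.9211 hit at Δt = 1.1696 (t = 1.1696), x⁻ = (-0.9211) → reset → x⁺ = (-0.3837), jump to mode 1
Mode 1: guard c·x = 0.0417 hit at Δt = 0.7880 (t = 1.9576), x⁻ = (0.0417) → reset → x⁺ = (0.5025), jump to mode 2
Mode 2: flow for 0.8365 to horizon, guard not reached → x = (1.6109)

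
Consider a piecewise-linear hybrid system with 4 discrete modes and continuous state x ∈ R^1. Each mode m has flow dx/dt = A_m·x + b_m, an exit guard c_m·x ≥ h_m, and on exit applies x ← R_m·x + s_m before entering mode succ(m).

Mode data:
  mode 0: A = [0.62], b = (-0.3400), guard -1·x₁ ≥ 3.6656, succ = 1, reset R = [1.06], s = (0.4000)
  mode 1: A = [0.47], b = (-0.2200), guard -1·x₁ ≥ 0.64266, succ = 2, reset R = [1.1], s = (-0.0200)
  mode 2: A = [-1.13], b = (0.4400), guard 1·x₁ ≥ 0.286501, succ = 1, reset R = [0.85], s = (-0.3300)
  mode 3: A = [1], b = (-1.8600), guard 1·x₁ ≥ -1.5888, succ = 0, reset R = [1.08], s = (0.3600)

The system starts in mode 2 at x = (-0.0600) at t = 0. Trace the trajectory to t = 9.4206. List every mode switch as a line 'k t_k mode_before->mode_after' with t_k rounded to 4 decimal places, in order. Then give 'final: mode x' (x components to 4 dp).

Mode 2: guard c·x = 0.2865 hit at Δt = 1.3047 (t = 1.3047), x⁻ = (0.2865) → reset → x⁺ = (-0.0865), jump to mode 1
Mode 1: guard c·x = 0.6427 hit at Δt = 1.4779 (t = 2.7826), x⁻ = (-0.6427) → reset → x⁺ = (-0.7269), jump to mode 2
Mode 2: guard c·x = 0.2865 hit at Δt = 2.1099 (t = 4.8925), x⁻ = (0.2865) → reset → x⁺ = (-0.0865), jump to mode 1
Mode 1: guard c·x = 0.6427 hit at Δt = 1.4779 (t = 6.3704), x⁻ = (-0.6427) → reset → x⁺ = (-0.7269), jump to mode 2
Mode 2: guard c·x = 0.2865 hit at Δt = 2.1099 (t = 8.4804), x⁻ = (0.2865) → reset → x⁺ = (-0.0865), jump to mode 1
Mode 1: flow for 0.9402 to horizon, guard not reached → x = (-0.3946)

1 1.3047 2->1
2 2.7826 1->2
3 4.8925 2->1
4 6.3704 1->2
5 8.4804 2->1
final: 1 -0.3946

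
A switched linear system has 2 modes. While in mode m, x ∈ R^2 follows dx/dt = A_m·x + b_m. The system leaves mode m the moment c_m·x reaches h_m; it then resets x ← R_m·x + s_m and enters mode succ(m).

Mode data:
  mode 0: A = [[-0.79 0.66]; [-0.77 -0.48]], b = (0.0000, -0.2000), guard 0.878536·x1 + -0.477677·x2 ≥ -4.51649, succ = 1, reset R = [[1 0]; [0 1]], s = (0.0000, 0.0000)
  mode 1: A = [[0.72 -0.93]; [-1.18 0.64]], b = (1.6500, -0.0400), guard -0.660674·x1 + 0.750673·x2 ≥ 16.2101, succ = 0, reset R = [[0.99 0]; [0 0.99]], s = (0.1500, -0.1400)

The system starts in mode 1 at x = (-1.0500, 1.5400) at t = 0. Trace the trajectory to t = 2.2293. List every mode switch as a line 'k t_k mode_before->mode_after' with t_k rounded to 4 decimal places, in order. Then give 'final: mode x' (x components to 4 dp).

1 1.5397 1->0
final: 0 -1.2920 11.1421

Mode 1: guard c·x = 16.2101 hit at Δt = 1.5397 (t = 1.5397), x⁻ = (-9.8308, 12.9419) → reset → x⁺ = (-9.5825, 12.6725), jump to mode 0
Mode 0: flow for 0.6896 to horizon, guard not reached → x = (-1.2920, 11.1421)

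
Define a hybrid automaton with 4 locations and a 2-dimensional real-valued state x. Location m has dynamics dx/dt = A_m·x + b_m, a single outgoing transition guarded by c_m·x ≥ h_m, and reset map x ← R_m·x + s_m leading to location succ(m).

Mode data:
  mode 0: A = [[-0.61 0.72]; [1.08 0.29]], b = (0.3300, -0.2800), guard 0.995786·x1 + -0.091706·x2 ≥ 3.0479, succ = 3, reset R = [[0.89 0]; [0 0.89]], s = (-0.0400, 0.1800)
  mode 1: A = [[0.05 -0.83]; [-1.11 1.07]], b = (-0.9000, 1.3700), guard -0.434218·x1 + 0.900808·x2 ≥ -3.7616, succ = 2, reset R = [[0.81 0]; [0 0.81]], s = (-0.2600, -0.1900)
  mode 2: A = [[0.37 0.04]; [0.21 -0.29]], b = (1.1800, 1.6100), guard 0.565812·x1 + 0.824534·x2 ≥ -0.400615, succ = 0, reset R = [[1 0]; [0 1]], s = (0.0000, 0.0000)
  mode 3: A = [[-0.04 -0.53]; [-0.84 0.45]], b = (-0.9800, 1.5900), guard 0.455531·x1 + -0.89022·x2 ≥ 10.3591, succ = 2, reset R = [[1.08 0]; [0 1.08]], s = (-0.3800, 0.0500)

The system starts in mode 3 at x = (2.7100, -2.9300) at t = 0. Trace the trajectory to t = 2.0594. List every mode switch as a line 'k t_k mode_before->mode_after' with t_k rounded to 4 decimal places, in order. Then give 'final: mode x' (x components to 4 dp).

1 1.5521 3->2
final: 2 6.9602 -6.8930

Mode 3: guard c·x = 10.3591 hit at Δt = 1.5521 (t = 1.5521), x⁻ = (5.3296, -8.9094) → reset → x⁺ = (5.3760, -9.5721), jump to mode 2
Mode 2: flow for 0.5073 to horizon, guard not reached → x = (6.9602, -6.8930)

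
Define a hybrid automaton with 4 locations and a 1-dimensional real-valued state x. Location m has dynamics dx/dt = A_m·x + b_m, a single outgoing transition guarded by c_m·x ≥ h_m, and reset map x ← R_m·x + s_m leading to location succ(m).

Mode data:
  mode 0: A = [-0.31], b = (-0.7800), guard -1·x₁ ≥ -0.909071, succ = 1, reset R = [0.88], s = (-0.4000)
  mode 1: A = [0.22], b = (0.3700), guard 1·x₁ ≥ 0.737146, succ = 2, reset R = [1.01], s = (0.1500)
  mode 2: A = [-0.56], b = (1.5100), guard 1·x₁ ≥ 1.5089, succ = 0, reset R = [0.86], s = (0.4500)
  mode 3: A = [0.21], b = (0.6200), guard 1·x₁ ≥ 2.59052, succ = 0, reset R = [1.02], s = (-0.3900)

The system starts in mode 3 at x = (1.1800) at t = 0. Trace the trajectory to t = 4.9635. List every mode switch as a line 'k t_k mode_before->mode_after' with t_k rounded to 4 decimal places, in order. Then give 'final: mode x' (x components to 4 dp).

Mode 3: guard c·x = 2.5905 hit at Δt = 1.3984 (t = 1.3984), x⁻ = (2.5905) → reset → x⁺ = (2.2523), jump to mode 0
Mode 0: guard c·x = -0.9091 hit at Δt = 1.0673 (t = 2.4657), x⁻ = (0.9091) → reset → x⁺ = (0.4000), jump to mode 1
Mode 1: guard c·x = 0.7371 hit at Δt = 0.6823 (t = 3.1480), x⁻ = (0.7371) → reset → x⁺ = (0.8945), jump to mode 2
Mode 2: guard c·x = 1.5089 hit at Δt = 0.7446 (t = 3.8926), x⁻ = (1.5089) → reset → x⁺ = (1.7477), jump to mode 0
Mode 0: guard c·x = -0.9091 hit at Δt = 0.7064 (t = 4.5990), x⁻ = (0.9091) → reset → x⁺ = (0.4000), jump to mode 1
Mode 1: flow for 0.3645 to horizon, guard not reached → x = (0.5738)

1 1.3984 3->0
2 2.4657 0->1
3 3.1480 1->2
4 3.8926 2->0
5 4.5990 0->1
final: 1 0.5738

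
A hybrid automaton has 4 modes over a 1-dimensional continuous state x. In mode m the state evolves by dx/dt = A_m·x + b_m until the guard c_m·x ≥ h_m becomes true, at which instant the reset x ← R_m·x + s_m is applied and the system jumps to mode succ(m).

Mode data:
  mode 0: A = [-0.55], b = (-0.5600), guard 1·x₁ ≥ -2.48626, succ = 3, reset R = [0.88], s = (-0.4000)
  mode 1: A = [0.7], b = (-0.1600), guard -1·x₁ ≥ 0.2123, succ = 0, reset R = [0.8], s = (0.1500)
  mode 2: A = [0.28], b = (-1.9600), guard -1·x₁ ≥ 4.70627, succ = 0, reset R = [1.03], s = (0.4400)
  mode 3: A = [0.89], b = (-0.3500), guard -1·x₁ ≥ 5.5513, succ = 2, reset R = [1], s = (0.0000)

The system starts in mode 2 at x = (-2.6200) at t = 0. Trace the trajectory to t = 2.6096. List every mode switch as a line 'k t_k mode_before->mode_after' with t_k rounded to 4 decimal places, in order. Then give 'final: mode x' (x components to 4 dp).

Mode 2: guard c·x = 4.7063 hit at Δt = 0.7010 (t = 0.7010), x⁻ = (-4.7063) → reset → x⁺ = (-4.4075), jump to mode 0
Mode 0: guard c·x = -2.4863 hit at Δt = 1.5212 (t = 2.2222), x⁻ = (-2.4863) → reset → x⁺ = (-2.5879), jump to mode 3
Mode 3: flow for 0.3874 to horizon, guard not reached → x = (-3.8152)

1 0.7010 2->0
2 2.2222 0->3
final: 3 -3.8152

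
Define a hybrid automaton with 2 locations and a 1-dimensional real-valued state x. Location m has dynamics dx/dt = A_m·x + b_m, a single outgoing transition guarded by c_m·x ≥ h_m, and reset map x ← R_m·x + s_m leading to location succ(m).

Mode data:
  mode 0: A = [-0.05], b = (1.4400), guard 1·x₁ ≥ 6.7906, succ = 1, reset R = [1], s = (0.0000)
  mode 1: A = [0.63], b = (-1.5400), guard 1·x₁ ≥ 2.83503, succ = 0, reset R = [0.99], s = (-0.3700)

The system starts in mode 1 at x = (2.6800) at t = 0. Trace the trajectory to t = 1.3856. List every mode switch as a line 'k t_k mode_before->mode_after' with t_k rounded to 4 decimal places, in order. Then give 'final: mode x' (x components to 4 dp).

1 0.8027 1->0
final: 0 3.1940

Mode 1: guard c·x = 2.8350 hit at Δt = 0.8027 (t = 0.8027), x⁻ = (2.8350) → reset → x⁺ = (2.4367), jump to mode 0
Mode 0: flow for 0.5829 to horizon, guard not reached → x = (3.1940)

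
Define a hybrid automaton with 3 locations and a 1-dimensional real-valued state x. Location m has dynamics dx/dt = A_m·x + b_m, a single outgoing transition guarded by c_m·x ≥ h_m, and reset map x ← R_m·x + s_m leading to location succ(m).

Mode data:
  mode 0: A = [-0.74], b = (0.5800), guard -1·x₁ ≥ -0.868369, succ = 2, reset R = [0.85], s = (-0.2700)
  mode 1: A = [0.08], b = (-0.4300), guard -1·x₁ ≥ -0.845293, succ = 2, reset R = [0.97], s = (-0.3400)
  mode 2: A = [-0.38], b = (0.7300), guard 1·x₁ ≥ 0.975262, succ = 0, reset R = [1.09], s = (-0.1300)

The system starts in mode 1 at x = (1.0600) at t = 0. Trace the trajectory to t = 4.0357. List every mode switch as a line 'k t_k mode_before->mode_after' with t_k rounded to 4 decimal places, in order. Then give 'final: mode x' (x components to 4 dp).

Mode 1: guard c·x = -0.8453 hit at Δt = 0.6070 (t = 0.6070), x⁻ = (0.8453) → reset → x⁺ = (0.4799), jump to mode 2
Mode 2: guard c·x = 0.9753 hit at Δt = 1.1083 (t = 1.7153), x⁻ = (0.9753) → reset → x⁺ = (0.9330), jump to mode 0
Mode 0: guard c·x = -0.8684 hit at Δt = 0.7674 (t = 2.4827), x⁻ = (0.8684) → reset → x⁺ = (0.4681), jump to mode 2
Mode 2: guard c·x = 0.9753 hit at Δt = 1.1298 (t = 3.6125), x⁻ = (0.9753) → reset → x⁺ = (0.9330), jump to mode 0
Mode 0: flow for 0.4232 to horizon, guard not reached → x = (0.8929)

1 0.6070 1->2
2 1.7153 2->0
3 2.4827 0->2
4 3.6125 2->0
final: 0 0.8929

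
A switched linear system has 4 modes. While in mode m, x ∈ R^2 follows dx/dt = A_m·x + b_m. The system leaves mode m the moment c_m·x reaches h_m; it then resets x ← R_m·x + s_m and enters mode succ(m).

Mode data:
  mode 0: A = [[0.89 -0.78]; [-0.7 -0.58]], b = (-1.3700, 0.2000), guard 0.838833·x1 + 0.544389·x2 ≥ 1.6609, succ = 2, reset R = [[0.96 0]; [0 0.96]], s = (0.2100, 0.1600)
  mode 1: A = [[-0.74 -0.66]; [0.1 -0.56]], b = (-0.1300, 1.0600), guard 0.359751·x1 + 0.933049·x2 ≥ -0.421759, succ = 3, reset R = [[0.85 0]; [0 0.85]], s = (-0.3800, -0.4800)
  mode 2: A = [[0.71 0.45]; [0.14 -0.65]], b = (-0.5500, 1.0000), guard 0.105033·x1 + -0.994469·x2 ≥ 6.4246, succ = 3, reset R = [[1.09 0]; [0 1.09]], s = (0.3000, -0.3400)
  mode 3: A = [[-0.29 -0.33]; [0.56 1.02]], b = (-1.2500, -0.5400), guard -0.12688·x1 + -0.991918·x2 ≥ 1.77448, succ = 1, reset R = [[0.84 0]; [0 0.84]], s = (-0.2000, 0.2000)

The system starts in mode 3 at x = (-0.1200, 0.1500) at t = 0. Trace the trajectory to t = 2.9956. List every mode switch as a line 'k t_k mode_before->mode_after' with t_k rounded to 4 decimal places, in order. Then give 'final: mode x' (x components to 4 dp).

Mode 3: guard c·x = 1.7745 hit at Δt = 1.2188 (t = 1.2188), x⁻ = (-1.1798, -1.6380) → reset → x⁺ = (-1.1911, -1.1759), jump to mode 1
Mode 1: guard c·x = -0.4218 hit at Δt = 0.6902 (t = 1.9090), x⁻ = (-0.5565, -0.2375) → reset → x⁺ = (-0.8530, -0.6818), jump to mode 3
Mode 3: guard c·x = 1.7745 hit at Δt = 0.4303 (t = 2.3393), x⁻ = (-1.1072, -1.6473) → reset → x⁺ = (-1.1301, -1.1837), jump to mode 1
Mode 1: flow for 0.6563 to horizon, guard not reached → x = (-0.5328, -0.2791)

1 1.2188 3->1
2 1.9090 1->3
3 2.3393 3->1
final: 1 -0.5328 -0.2791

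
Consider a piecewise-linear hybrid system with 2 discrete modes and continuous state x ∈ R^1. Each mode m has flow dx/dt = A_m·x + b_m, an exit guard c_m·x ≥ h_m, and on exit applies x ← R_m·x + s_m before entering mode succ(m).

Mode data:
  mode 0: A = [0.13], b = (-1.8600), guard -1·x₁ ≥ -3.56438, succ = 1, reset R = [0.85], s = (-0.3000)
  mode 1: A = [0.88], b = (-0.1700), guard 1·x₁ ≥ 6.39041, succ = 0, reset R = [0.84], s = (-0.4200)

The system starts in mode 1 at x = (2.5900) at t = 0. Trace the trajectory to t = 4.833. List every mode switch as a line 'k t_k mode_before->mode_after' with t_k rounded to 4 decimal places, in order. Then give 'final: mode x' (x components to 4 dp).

Mode 1: guard c·x = 6.3904 hit at Δt = 1.0795 (t = 1.0795), x⁻ = (6.3904) → reset → x⁺ = (4.9479), jump to mode 0
Mode 0: guard c·x = -3.5644 hit at Δt = 1.0605 (t = 2.1400), x⁻ = (3.5644) → reset → x⁺ = (2.7297), jump to mode 1
Mode 1: guard c·x = 6.3904 hit at Δt = 1.0151 (t = 3.1551), x⁻ = (6.3904) → reset → x⁺ = (4.9479), jump to mode 0
Mode 0: guard c·x = -3.5644 hit at Δt = 1.0605 (t = 4.2156), x⁻ = (3.5644) → reset → x⁺ = (2.7297), jump to mode 1
Mode 1: flow for 0.6174 to horizon, guard not reached → x = (4.5603)

1 1.0795 1->0
2 2.1400 0->1
3 3.1551 1->0
4 4.2156 0->1
final: 1 4.5603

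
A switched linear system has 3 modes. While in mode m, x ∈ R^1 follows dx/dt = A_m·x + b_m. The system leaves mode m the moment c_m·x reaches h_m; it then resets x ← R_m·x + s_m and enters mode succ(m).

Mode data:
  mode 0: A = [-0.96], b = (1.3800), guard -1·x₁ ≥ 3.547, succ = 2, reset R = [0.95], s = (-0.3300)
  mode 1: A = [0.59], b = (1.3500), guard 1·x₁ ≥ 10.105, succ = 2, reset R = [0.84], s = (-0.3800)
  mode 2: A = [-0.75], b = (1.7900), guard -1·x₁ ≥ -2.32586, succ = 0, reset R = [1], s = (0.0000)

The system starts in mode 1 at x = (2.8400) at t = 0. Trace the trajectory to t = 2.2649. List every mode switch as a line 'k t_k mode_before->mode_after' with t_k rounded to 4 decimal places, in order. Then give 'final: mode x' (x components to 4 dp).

Mode 1: guard c·x = 10.1050 hit at Δt = 1.4956 (t = 1.4956), x⁻ = (10.1050) → reset → x⁺ = (8.1082), jump to mode 2
Mode 2: flow for 0.7693 to horizon, guard not reached → x = (5.5998)

1 1.4956 1->2
final: 2 5.5998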